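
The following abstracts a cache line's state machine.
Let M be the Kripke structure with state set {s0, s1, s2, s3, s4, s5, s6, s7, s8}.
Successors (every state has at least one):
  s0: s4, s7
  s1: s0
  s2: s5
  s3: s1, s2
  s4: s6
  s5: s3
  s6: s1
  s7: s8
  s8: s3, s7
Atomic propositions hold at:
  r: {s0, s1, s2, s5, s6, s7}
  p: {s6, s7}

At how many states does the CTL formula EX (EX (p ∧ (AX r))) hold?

Sat(AX r) = {s : every successor in {s0, s1, s2, s5, s6, s7}} = {s1, s2, s3, s4, s6}
Sat(p ∧ (AX r)) = {s6}
Sat(EX (p ∧ (AX r))) = {s : some successor in {s6}} = {s4}
Sat(EX (EX (p ∧ (AX r)))) = {s : some successor in {s4}} = {s0}
|Sat(EX (EX (p ∧ (AX r))))| = |{s0}| = 1.

1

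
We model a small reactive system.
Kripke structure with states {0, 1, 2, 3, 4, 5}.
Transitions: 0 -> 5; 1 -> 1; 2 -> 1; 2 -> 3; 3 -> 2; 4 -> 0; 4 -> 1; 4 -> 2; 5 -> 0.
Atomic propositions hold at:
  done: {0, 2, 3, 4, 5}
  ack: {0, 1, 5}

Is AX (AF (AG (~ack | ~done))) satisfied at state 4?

No

Sat(~ack) = {2, 3, 4}
Sat(~done) = {1}
Sat(~ack | ~done) = {1, 2, 3, 4}
AG (~ack | ~done): greatest fixpoint, start Z0 = {1, 2, 3, 4}, keep only states in Sat with every successor in Z. Z1 = {1, 2, 3}; fixed.
Sat(AG (~ack | ~done)) = {1, 2, 3}
AF (AG (~ack | ~done)): least fixpoint, start Z0 = {1, 2, 3}, add states with every successor in Z. Already a fixed point.
Sat(AF (AG (~ack | ~done))) = {1, 2, 3}
Sat(AX (AF (AG (~ack | ~done)))) = {s : every successor in {1, 2, 3}} = {1, 2, 3}
4 ∉ Sat(AX (AF (AG (~ack | ~done)))) = {1, 2, 3}, so the formula does not hold at 4.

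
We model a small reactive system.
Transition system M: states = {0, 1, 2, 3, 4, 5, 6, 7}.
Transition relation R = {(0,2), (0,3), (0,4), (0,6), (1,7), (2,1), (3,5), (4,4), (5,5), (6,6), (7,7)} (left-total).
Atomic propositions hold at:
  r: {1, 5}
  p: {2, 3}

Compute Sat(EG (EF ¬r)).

{0, 1, 2, 4, 6, 7}

Sat(¬r) = {0, 2, 3, 4, 6, 7}
EF ¬r: least fixpoint, start Z0 = {0, 2, 3, 4, 6, 7}, add states with some successor in Z. Z1 = {0, 1, 2, 3, 4, 6, 7}; fixed.
Sat(EF ¬r) = {0, 1, 2, 3, 4, 6, 7}
EG (EF ¬r): greatest fixpoint, start Z0 = {0, 1, 2, 3, 4, 6, 7}, keep only states in Sat with some successor in Z. Z1 = {0, 1, 2, 4, 6, 7}; fixed.
Sat(EG (EF ¬r)) = {0, 1, 2, 4, 6, 7}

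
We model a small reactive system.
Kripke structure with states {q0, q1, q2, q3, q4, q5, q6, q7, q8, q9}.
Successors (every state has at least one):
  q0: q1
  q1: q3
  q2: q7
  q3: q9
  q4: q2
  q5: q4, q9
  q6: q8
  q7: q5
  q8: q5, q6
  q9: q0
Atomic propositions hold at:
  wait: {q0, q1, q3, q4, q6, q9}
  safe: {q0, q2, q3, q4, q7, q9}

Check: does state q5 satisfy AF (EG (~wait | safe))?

Yes

Sat(~wait) = {q2, q5, q7, q8}
Sat(~wait | safe) = {q0, q2, q3, q4, q5, q7, q8, q9}
EG (~wait | safe): greatest fixpoint, start Z0 = {q0, q2, q3, q4, q5, q7, q8, q9}, keep only states in Sat with some successor in Z. Z1 = {q2, q3, q4, q5, q7, q8, q9}; Z2 = {q2, q3, q4, q5, q7, q8}; Z3 = {q2, q4, q5, q7, q8}; fixed.
Sat(EG (~wait | safe)) = {q2, q4, q5, q7, q8}
AF (EG (~wait | safe)): least fixpoint, start Z0 = {q2, q4, q5, q7, q8}, add states with every successor in Z. Z1 = {q2, q4, q5, q6, q7, q8}; fixed.
Sat(AF (EG (~wait | safe))) = {q2, q4, q5, q6, q7, q8}
q5 ∈ Sat(AF (EG (~wait | safe))) = {q2, q4, q5, q6, q7, q8}, so the formula holds at q5.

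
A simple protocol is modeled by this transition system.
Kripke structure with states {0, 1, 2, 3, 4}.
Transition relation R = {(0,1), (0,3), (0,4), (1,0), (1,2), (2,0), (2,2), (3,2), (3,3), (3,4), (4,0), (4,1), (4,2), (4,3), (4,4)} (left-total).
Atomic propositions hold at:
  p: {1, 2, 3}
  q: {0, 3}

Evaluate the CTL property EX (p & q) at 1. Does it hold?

No

Sat(p & q) = {3}
Sat(EX (p & q)) = {s : some successor in {3}} = {0, 3, 4}
1 ∉ Sat(EX (p & q)) = {0, 3, 4}, so the formula does not hold at 1.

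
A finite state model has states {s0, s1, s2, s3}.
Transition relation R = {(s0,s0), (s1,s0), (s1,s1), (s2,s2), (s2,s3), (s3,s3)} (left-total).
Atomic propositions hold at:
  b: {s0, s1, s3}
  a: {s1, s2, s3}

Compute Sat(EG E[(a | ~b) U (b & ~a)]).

Sat(~b) = {s2}
Sat(a | ~b) = {s1, s2, s3}
Sat(~a) = {s0}
Sat(b & ~a) = {s0}
E[(a | ~b) U (b & ~a)]: least fixpoint, start Z0 = Sat((b & ~a)) = {s0}, add states in Sat(a | ~b) with some successor in Z. Z1 = {s0, s1}; fixed.
Sat(E[(a | ~b) U (b & ~a)]) = {s0, s1}
EG E[(a | ~b) U (b & ~a)]: greatest fixpoint, start Z0 = {s0, s1}, keep only states in Sat with some successor in Z. Already a fixed point.
Sat(EG E[(a | ~b) U (b & ~a)]) = {s0, s1}

{s0, s1}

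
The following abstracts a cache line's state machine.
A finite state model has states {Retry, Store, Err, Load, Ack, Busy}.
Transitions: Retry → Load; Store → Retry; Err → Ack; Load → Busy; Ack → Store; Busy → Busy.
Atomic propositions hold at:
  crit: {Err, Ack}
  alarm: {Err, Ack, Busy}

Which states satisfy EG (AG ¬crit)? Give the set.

{Retry, Store, Load, Busy}

Sat(¬crit) = {Retry, Store, Load, Busy}
AG ¬crit: greatest fixpoint, start Z0 = {Retry, Store, Load, Busy}, keep only states in Sat with every successor in Z. Already a fixed point.
Sat(AG ¬crit) = {Retry, Store, Load, Busy}
EG (AG ¬crit): greatest fixpoint, start Z0 = {Retry, Store, Load, Busy}, keep only states in Sat with some successor in Z. Already a fixed point.
Sat(EG (AG ¬crit)) = {Retry, Store, Load, Busy}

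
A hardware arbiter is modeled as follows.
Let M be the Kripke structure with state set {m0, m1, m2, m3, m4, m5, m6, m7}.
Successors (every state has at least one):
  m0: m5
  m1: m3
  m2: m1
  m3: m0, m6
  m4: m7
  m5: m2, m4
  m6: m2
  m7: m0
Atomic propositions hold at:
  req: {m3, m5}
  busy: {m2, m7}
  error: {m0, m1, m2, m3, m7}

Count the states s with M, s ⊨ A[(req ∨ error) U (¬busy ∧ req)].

Sat(req ∨ error) = {m0, m1, m2, m3, m5, m7}
Sat(¬busy) = {m0, m1, m3, m4, m5, m6}
Sat(¬busy ∧ req) = {m3, m5}
A[(req ∨ error) U (¬busy ∧ req)]: least fixpoint, start Z0 = Sat((¬busy ∧ req)) = {m3, m5}, add states in Sat(req ∨ error) with every successor in Z. Z1 = {m0, m1, m3, m5}; Z2 = {m0, m1, m2, m3, m5, m7}; fixed.
Sat(A[(req ∨ error) U (¬busy ∧ req)]) = {m0, m1, m2, m3, m5, m7}
|Sat(A[(req ∨ error) U (¬busy ∧ req)])| = |{m0, m1, m2, m3, m5, m7}| = 6.

6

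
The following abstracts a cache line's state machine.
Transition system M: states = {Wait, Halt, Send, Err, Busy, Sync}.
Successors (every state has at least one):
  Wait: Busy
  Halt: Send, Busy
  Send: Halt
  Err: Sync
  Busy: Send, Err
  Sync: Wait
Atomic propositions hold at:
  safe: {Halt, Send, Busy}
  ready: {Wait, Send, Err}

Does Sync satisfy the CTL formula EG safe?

EG safe: greatest fixpoint, start Z0 = {Halt, Send, Busy}, keep only states in Sat with some successor in Z. Already a fixed point.
Sat(EG safe) = {Halt, Send, Busy}
Sync ∉ Sat(EG safe) = {Halt, Send, Busy}, so the formula does not hold at Sync.

No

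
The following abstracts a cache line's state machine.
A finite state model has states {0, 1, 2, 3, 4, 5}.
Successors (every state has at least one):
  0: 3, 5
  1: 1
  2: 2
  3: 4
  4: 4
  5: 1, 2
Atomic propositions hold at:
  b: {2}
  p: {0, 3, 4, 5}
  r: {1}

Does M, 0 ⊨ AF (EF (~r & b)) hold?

Yes

Sat(~r) = {0, 2, 3, 4, 5}
Sat(~r & b) = {2}
EF (~r & b): least fixpoint, start Z0 = {2}, add states with some successor in Z. Z1 = {2, 5}; Z2 = {0, 2, 5}; fixed.
Sat(EF (~r & b)) = {0, 2, 5}
AF (EF (~r & b)): least fixpoint, start Z0 = {0, 2, 5}, add states with every successor in Z. Already a fixed point.
Sat(AF (EF (~r & b))) = {0, 2, 5}
0 ∈ Sat(AF (EF (~r & b))) = {0, 2, 5}, so the formula holds at 0.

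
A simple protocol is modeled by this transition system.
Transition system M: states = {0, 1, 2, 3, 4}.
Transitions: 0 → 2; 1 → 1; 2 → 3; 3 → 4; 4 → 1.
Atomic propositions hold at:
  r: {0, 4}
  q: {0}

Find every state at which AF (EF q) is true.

{0}

EF q: least fixpoint, start Z0 = {0}, add states with some successor in Z. Already a fixed point.
Sat(EF q) = {0}
AF (EF q): least fixpoint, start Z0 = {0}, add states with every successor in Z. Already a fixed point.
Sat(AF (EF q)) = {0}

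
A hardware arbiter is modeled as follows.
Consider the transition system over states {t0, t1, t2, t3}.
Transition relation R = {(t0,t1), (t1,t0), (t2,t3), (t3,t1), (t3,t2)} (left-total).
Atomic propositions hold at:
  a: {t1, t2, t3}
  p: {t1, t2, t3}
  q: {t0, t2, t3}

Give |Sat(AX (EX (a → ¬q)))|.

3

Sat(¬q) = {t1}
Sat(a → ¬q) = {t0, t1}
Sat(EX (a → ¬q)) = {s : some successor in {t0, t1}} = {t0, t1, t3}
Sat(AX (EX (a → ¬q))) = {s : every successor in {t0, t1, t3}} = {t0, t1, t2}
|Sat(AX (EX (a → ¬q)))| = |{t0, t1, t2}| = 3.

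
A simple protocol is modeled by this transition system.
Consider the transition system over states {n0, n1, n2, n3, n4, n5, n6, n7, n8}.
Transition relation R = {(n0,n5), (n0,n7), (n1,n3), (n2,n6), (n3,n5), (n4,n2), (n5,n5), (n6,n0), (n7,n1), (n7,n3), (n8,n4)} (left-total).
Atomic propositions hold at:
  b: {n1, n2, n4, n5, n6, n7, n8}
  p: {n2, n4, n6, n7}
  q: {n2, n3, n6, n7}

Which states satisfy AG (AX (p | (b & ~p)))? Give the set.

Sat(~p) = {n0, n1, n3, n5, n8}
Sat(b & ~p) = {n1, n5, n8}
Sat(p | (b & ~p)) = {n1, n2, n4, n5, n6, n7, n8}
Sat(AX (p | (b & ~p))) = {s : every successor in {n1, n2, n4, n5, n6, n7, n8}} = {n0, n2, n3, n4, n5, n8}
AG (AX (p | (b & ~p))): greatest fixpoint, start Z0 = {n0, n2, n3, n4, n5, n8}, keep only states in Sat with every successor in Z. Z1 = {n3, n4, n5, n8}; Z2 = {n3, n5, n8}; Z3 = {n3, n5}; fixed.
Sat(AG (AX (p | (b & ~p)))) = {n3, n5}

{n3, n5}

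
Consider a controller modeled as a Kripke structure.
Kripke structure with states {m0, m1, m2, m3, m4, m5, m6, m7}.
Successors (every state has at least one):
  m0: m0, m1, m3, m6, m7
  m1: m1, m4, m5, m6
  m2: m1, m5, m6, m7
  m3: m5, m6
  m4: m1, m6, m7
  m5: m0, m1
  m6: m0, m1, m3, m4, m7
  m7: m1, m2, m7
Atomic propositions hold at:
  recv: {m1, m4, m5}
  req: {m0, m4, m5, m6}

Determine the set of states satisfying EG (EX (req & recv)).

{m1, m2, m3, m6}

Sat(req & recv) = {m4, m5}
Sat(EX (req & recv)) = {s : some successor in {m4, m5}} = {m1, m2, m3, m6}
EG (EX (req & recv)): greatest fixpoint, start Z0 = {m1, m2, m3, m6}, keep only states in Sat with some successor in Z. Already a fixed point.
Sat(EG (EX (req & recv))) = {m1, m2, m3, m6}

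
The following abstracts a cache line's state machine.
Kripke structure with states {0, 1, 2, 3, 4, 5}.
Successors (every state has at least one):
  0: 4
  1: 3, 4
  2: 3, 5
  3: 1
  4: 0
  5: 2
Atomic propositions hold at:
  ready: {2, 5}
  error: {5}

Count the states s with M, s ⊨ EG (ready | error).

Sat(ready | error) = {2, 5}
EG (ready | error): greatest fixpoint, start Z0 = {2, 5}, keep only states in Sat with some successor in Z. Already a fixed point.
Sat(EG (ready | error)) = {2, 5}
|Sat(EG (ready | error))| = |{2, 5}| = 2.

2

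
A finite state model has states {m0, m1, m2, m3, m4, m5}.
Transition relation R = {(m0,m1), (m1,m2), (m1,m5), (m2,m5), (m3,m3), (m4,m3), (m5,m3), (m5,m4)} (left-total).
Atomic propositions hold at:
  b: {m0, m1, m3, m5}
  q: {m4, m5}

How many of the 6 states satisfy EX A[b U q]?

A[b U q]: least fixpoint, start Z0 = Sat(q) = {m4, m5}, add states in Sat(b) with every successor in Z. Already a fixed point.
Sat(A[b U q]) = {m4, m5}
Sat(EX A[b U q]) = {s : some successor in {m4, m5}} = {m1, m2, m5}
|Sat(EX A[b U q])| = |{m1, m2, m5}| = 3.

3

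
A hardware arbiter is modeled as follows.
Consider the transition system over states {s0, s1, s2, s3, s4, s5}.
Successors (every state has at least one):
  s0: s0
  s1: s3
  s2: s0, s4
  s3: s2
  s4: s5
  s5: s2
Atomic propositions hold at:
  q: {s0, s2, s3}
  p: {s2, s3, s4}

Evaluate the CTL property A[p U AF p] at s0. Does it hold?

No

AF p: least fixpoint, start Z0 = {s2, s3, s4}, add states with every successor in Z. Z1 = {s1, s2, s3, s4, s5}; fixed.
Sat(AF p) = {s1, s2, s3, s4, s5}
A[p U AF p]: least fixpoint, start Z0 = Sat(AF p) = {s1, s2, s3, s4, s5}, add states in Sat(p) with every successor in Z. Already a fixed point.
Sat(A[p U AF p]) = {s1, s2, s3, s4, s5}
s0 ∉ Sat(A[p U AF p]) = {s1, s2, s3, s4, s5}, so the formula does not hold at s0.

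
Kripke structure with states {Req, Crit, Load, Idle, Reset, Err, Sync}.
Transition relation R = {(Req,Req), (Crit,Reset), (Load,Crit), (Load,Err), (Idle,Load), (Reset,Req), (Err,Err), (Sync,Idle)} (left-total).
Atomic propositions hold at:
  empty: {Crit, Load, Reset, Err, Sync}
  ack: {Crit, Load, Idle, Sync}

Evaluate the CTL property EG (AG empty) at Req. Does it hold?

AG empty: greatest fixpoint, start Z0 = {Crit, Load, Reset, Err, Sync}, keep only states in Sat with every successor in Z. Z1 = {Crit, Load, Err}; Z2 = {Load, Err}; Z3 = {Err}; fixed.
Sat(AG empty) = {Err}
EG (AG empty): greatest fixpoint, start Z0 = {Err}, keep only states in Sat with some successor in Z. Already a fixed point.
Sat(EG (AG empty)) = {Err}
Req ∉ Sat(EG (AG empty)) = {Err}, so the formula does not hold at Req.

No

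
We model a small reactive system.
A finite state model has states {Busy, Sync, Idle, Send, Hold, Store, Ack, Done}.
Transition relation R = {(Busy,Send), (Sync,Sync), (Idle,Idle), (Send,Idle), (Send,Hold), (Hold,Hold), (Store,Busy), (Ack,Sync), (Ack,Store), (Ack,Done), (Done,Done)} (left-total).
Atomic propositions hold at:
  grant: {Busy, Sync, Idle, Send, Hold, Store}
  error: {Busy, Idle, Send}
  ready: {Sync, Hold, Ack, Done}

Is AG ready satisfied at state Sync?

Yes

AG ready: greatest fixpoint, start Z0 = {Sync, Hold, Ack, Done}, keep only states in Sat with every successor in Z. Z1 = {Sync, Hold, Done}; fixed.
Sat(AG ready) = {Sync, Hold, Done}
Sync ∈ Sat(AG ready) = {Sync, Hold, Done}, so the formula holds at Sync.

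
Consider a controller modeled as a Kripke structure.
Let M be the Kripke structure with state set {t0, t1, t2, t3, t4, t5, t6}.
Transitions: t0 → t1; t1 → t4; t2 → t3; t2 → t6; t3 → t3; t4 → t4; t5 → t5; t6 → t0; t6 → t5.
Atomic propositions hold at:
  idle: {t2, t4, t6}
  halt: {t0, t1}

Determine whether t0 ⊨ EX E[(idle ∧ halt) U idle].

No

Sat(idle ∧ halt) = ∅
E[(idle ∧ halt) U idle]: least fixpoint, start Z0 = Sat(idle) = {t2, t4, t6}, add states in Sat(idle ∧ halt) with some successor in Z. Already a fixed point.
Sat(E[(idle ∧ halt) U idle]) = {t2, t4, t6}
Sat(EX E[(idle ∧ halt) U idle]) = {s : some successor in {t2, t4, t6}} = {t1, t2, t4}
t0 ∉ Sat(EX E[(idle ∧ halt) U idle]) = {t1, t2, t4}, so the formula does not hold at t0.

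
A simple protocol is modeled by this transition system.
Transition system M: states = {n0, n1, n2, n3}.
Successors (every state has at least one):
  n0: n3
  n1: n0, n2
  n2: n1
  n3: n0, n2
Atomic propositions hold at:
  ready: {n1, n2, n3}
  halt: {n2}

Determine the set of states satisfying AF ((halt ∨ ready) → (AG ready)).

{n0}

Sat(halt ∨ ready) = {n1, n2, n3}
AG ready: greatest fixpoint, start Z0 = {n1, n2, n3}, keep only states in Sat with every successor in Z. Z1 = {n2}; Z2 = ∅; fixed.
Sat(AG ready) = ∅
Sat((halt ∨ ready) → (AG ready)) = {n0}
AF ((halt ∨ ready) → (AG ready)): least fixpoint, start Z0 = {n0}, add states with every successor in Z. Already a fixed point.
Sat(AF ((halt ∨ ready) → (AG ready))) = {n0}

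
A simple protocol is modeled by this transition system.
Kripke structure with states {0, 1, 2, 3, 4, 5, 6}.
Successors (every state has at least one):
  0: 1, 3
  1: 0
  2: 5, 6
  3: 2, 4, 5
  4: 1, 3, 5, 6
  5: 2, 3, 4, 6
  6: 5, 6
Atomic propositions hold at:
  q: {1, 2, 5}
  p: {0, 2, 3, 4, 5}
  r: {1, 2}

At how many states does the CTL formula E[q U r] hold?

3

E[q U r]: least fixpoint, start Z0 = Sat(r) = {1, 2}, add states in Sat(q) with some successor in Z. Z1 = {1, 2, 5}; fixed.
Sat(E[q U r]) = {1, 2, 5}
|Sat(E[q U r])| = |{1, 2, 5}| = 3.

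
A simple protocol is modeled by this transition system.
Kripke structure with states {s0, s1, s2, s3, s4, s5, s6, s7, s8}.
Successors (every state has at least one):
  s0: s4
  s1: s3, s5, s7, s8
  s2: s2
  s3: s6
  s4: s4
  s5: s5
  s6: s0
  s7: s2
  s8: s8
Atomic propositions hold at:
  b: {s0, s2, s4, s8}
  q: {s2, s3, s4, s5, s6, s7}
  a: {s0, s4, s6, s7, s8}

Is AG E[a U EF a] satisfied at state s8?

EF a: least fixpoint, start Z0 = {s0, s4, s6, s7, s8}, add states with some successor in Z. Z1 = {s0, s1, s3, s4, s6, s7, s8}; fixed.
Sat(EF a) = {s0, s1, s3, s4, s6, s7, s8}
E[a U EF a]: least fixpoint, start Z0 = Sat(EF a) = {s0, s1, s3, s4, s6, s7, s8}, add states in Sat(a) with some successor in Z. Already a fixed point.
Sat(E[a U EF a]) = {s0, s1, s3, s4, s6, s7, s8}
AG E[a U EF a]: greatest fixpoint, start Z0 = {s0, s1, s3, s4, s6, s7, s8}, keep only states in Sat with every successor in Z. Z1 = {s0, s3, s4, s6, s8}; fixed.
Sat(AG E[a U EF a]) = {s0, s3, s4, s6, s8}
s8 ∈ Sat(AG E[a U EF a]) = {s0, s3, s4, s6, s8}, so the formula holds at s8.

Yes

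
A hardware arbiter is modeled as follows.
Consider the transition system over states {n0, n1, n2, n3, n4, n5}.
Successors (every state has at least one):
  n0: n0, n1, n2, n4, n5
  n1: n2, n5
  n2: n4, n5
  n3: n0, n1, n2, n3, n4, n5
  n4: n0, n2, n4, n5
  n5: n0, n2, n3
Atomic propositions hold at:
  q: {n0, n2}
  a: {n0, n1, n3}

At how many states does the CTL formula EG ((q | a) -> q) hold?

Sat(q | a) = {n0, n1, n2, n3}
Sat((q | a) -> q) = {n0, n2, n4, n5}
EG ((q | a) -> q): greatest fixpoint, start Z0 = {n0, n2, n4, n5}, keep only states in Sat with some successor in Z. Already a fixed point.
Sat(EG ((q | a) -> q)) = {n0, n2, n4, n5}
|Sat(EG ((q | a) -> q))| = |{n0, n2, n4, n5}| = 4.

4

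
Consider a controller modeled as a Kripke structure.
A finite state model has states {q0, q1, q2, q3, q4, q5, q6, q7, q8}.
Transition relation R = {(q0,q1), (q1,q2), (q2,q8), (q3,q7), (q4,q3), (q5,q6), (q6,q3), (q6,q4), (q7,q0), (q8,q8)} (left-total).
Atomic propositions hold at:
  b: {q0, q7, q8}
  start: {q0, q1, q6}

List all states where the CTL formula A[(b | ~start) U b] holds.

Sat(~start) = {q2, q3, q4, q5, q7, q8}
Sat(b | ~start) = {q0, q2, q3, q4, q5, q7, q8}
A[(b | ~start) U b]: least fixpoint, start Z0 = Sat(b) = {q0, q7, q8}, add states in Sat(b | ~start) with every successor in Z. Z1 = {q0, q2, q3, q7, q8}; Z2 = {q0, q2, q3, q4, q7, q8}; fixed.
Sat(A[(b | ~start) U b]) = {q0, q2, q3, q4, q7, q8}

{q0, q2, q3, q4, q7, q8}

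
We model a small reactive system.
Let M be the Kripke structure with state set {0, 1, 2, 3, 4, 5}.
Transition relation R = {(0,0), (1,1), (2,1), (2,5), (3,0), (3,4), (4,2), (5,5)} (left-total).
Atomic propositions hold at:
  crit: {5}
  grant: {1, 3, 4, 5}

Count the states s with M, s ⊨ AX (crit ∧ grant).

1

Sat(crit ∧ grant) = {5}
Sat(AX (crit ∧ grant)) = {s : every successor in {5}} = {5}
|Sat(AX (crit ∧ grant))| = |{5}| = 1.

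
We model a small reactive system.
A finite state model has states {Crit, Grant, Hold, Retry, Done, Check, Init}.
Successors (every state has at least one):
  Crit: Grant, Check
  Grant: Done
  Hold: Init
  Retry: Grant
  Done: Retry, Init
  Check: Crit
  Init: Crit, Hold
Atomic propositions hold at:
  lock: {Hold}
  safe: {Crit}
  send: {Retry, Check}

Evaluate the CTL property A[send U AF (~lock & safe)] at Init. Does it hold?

No

Sat(~lock) = {Crit, Grant, Retry, Done, Check, Init}
Sat(~lock & safe) = {Crit}
AF (~lock & safe): least fixpoint, start Z0 = {Crit}, add states with every successor in Z. Z1 = {Crit, Check}; fixed.
Sat(AF (~lock & safe)) = {Crit, Check}
A[send U AF (~lock & safe)]: least fixpoint, start Z0 = Sat(AF (~lock & safe)) = {Crit, Check}, add states in Sat(send) with every successor in Z. Already a fixed point.
Sat(A[send U AF (~lock & safe)]) = {Crit, Check}
Init ∉ Sat(A[send U AF (~lock & safe)]) = {Crit, Check}, so the formula does not hold at Init.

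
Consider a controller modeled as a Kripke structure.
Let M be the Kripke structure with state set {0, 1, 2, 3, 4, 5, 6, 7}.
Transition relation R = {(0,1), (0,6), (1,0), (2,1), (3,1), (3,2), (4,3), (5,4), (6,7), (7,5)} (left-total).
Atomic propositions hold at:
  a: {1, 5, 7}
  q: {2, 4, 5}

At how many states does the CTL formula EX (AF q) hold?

5

AF q: least fixpoint, start Z0 = {2, 4, 5}, add states with every successor in Z. Z1 = {2, 4, 5, 7}; Z2 = {2, 4, 5, 6, 7}; fixed.
Sat(AF q) = {2, 4, 5, 6, 7}
Sat(EX (AF q)) = {s : some successor in {2, 4, 5, 6, 7}} = {0, 3, 5, 6, 7}
|Sat(EX (AF q))| = |{0, 3, 5, 6, 7}| = 5.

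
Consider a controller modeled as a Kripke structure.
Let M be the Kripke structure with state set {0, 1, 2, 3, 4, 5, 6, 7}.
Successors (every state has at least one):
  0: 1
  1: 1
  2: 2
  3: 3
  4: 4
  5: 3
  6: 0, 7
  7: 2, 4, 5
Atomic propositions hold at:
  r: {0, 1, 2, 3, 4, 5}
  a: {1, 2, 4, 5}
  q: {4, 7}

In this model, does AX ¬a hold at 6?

Sat(¬a) = {0, 3, 6, 7}
Sat(AX ¬a) = {s : every successor in {0, 3, 6, 7}} = {3, 5, 6}
6 ∈ Sat(AX ¬a) = {3, 5, 6}, so the formula holds at 6.

Yes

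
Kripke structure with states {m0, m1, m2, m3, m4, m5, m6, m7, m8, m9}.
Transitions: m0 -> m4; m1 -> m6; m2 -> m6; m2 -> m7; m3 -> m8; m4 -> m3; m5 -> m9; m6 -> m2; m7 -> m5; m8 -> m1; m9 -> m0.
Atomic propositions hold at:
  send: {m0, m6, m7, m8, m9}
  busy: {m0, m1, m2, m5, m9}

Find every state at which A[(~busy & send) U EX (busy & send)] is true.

{m5, m7, m9}

Sat(~busy) = {m3, m4, m6, m7, m8}
Sat(~busy & send) = {m6, m7, m8}
Sat(busy & send) = {m0, m9}
Sat(EX (busy & send)) = {s : some successor in {m0, m9}} = {m5, m9}
A[(~busy & send) U EX (busy & send)]: least fixpoint, start Z0 = Sat(EX (busy & send)) = {m5, m9}, add states in Sat(~busy & send) with every successor in Z. Z1 = {m5, m7, m9}; fixed.
Sat(A[(~busy & send) U EX (busy & send)]) = {m5, m7, m9}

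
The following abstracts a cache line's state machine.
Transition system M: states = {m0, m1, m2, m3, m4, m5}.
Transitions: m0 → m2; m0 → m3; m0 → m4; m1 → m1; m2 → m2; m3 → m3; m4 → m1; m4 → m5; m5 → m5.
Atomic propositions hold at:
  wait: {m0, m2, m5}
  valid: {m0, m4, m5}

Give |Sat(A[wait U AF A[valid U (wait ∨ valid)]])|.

4

Sat(wait ∨ valid) = {m0, m2, m4, m5}
A[valid U (wait ∨ valid)]: least fixpoint, start Z0 = Sat((wait ∨ valid)) = {m0, m2, m4, m5}, add states in Sat(valid) with every successor in Z. Already a fixed point.
Sat(A[valid U (wait ∨ valid)]) = {m0, m2, m4, m5}
AF A[valid U (wait ∨ valid)]: least fixpoint, start Z0 = {m0, m2, m4, m5}, add states with every successor in Z. Already a fixed point.
Sat(AF A[valid U (wait ∨ valid)]) = {m0, m2, m4, m5}
A[wait U AF A[valid U (wait ∨ valid)]]: least fixpoint, start Z0 = Sat(AF A[valid U (wait ∨ valid)]) = {m0, m2, m4, m5}, add states in Sat(wait) with every successor in Z. Already a fixed point.
Sat(A[wait U AF A[valid U (wait ∨ valid)]]) = {m0, m2, m4, m5}
|Sat(A[wait U AF A[valid U (wait ∨ valid)]])| = |{m0, m2, m4, m5}| = 4.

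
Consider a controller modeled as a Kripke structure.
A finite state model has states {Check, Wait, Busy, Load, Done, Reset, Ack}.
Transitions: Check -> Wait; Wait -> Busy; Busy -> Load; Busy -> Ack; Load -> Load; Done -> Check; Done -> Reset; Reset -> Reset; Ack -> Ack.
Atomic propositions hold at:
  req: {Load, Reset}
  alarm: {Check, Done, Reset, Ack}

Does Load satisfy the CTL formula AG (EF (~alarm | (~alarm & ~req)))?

Sat(~alarm) = {Wait, Busy, Load}
Sat(~req) = {Check, Wait, Busy, Done, Ack}
Sat(~alarm & ~req) = {Wait, Busy}
Sat(~alarm | (~alarm & ~req)) = {Wait, Busy, Load}
EF (~alarm | (~alarm & ~req)): least fixpoint, start Z0 = {Wait, Busy, Load}, add states with some successor in Z. Z1 = {Check, Wait, Busy, Load}; Z2 = {Check, Wait, Busy, Load, Done}; fixed.
Sat(EF (~alarm | (~alarm & ~req))) = {Check, Wait, Busy, Load, Done}
AG (EF (~alarm | (~alarm & ~req))): greatest fixpoint, start Z0 = {Check, Wait, Busy, Load, Done}, keep only states in Sat with every successor in Z. Z1 = {Check, Wait, Load}; Z2 = {Check, Load}; Z3 = {Load}; fixed.
Sat(AG (EF (~alarm | (~alarm & ~req)))) = {Load}
Load ∈ Sat(AG (EF (~alarm | (~alarm & ~req)))) = {Load}, so the formula holds at Load.

Yes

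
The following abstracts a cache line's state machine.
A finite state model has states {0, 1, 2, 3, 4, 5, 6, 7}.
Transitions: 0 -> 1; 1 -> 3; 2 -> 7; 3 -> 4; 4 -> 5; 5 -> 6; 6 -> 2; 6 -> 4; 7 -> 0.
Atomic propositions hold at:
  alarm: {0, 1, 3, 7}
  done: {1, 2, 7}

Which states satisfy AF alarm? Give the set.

AF alarm: least fixpoint, start Z0 = {0, 1, 3, 7}, add states with every successor in Z. Z1 = {0, 1, 2, 3, 7}; fixed.
Sat(AF alarm) = {0, 1, 2, 3, 7}

{0, 1, 2, 3, 7}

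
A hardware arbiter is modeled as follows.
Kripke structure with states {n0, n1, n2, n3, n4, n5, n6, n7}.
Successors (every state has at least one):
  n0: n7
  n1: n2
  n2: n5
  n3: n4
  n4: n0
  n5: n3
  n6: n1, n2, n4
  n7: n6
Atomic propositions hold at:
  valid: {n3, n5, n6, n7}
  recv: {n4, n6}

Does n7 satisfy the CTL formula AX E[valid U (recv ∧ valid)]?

Yes

Sat(recv ∧ valid) = {n6}
E[valid U (recv ∧ valid)]: least fixpoint, start Z0 = Sat((recv ∧ valid)) = {n6}, add states in Sat(valid) with some successor in Z. Z1 = {n6, n7}; fixed.
Sat(E[valid U (recv ∧ valid)]) = {n6, n7}
Sat(AX E[valid U (recv ∧ valid)]) = {s : every successor in {n6, n7}} = {n0, n7}
n7 ∈ Sat(AX E[valid U (recv ∧ valid)]) = {n0, n7}, so the formula holds at n7.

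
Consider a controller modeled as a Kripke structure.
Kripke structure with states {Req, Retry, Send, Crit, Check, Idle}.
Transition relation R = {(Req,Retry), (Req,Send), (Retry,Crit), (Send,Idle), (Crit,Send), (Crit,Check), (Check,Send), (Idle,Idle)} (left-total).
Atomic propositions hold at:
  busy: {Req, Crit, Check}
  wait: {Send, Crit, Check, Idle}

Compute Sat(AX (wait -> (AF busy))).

AF busy: least fixpoint, start Z0 = {Req, Crit, Check}, add states with every successor in Z. Z1 = {Req, Retry, Crit, Check}; fixed.
Sat(AF busy) = {Req, Retry, Crit, Check}
Sat(wait -> (AF busy)) = {Req, Retry, Crit, Check}
Sat(AX (wait -> (AF busy))) = {s : every successor in {Req, Retry, Crit, Check}} = {Retry}

{Retry}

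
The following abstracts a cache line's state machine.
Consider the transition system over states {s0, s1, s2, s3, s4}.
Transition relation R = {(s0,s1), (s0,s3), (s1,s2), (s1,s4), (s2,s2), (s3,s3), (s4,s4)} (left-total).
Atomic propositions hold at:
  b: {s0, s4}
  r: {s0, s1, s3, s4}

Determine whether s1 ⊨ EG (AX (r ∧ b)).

No

Sat(r ∧ b) = {s0, s4}
Sat(AX (r ∧ b)) = {s : every successor in {s0, s4}} = {s4}
EG (AX (r ∧ b)): greatest fixpoint, start Z0 = {s4}, keep only states in Sat with some successor in Z. Already a fixed point.
Sat(EG (AX (r ∧ b))) = {s4}
s1 ∉ Sat(EG (AX (r ∧ b))) = {s4}, so the formula does not hold at s1.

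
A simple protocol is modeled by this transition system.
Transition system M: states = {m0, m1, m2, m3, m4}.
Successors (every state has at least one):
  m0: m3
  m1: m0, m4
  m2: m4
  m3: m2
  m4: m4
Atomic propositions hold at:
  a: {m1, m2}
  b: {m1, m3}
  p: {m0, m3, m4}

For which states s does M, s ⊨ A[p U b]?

{m0, m1, m3}

A[p U b]: least fixpoint, start Z0 = Sat(b) = {m1, m3}, add states in Sat(p) with every successor in Z. Z1 = {m0, m1, m3}; fixed.
Sat(A[p U b]) = {m0, m1, m3}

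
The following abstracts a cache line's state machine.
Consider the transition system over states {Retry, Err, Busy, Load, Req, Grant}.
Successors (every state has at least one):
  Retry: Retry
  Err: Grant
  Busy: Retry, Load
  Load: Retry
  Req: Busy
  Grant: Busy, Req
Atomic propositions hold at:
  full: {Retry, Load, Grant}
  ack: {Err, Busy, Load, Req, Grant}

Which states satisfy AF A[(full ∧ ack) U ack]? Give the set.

Sat(full ∧ ack) = {Load, Grant}
A[(full ∧ ack) U ack]: least fixpoint, start Z0 = Sat(ack) = {Err, Busy, Load, Req, Grant}, add states in Sat(full ∧ ack) with every successor in Z. Already a fixed point.
Sat(A[(full ∧ ack) U ack]) = {Err, Busy, Load, Req, Grant}
AF A[(full ∧ ack) U ack]: least fixpoint, start Z0 = {Err, Busy, Load, Req, Grant}, add states with every successor in Z. Already a fixed point.
Sat(AF A[(full ∧ ack) U ack]) = {Err, Busy, Load, Req, Grant}

{Err, Busy, Load, Req, Grant}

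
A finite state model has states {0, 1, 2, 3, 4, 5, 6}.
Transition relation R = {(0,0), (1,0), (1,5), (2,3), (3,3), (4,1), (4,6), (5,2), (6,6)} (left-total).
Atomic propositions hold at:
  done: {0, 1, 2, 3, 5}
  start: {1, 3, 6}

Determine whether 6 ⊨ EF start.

EF start: least fixpoint, start Z0 = {1, 3, 6}, add states with some successor in Z. Z1 = {1, 2, 3, 4, 6}; Z2 = {1, 2, 3, 4, 5, 6}; fixed.
Sat(EF start) = {1, 2, 3, 4, 5, 6}
6 ∈ Sat(EF start) = {1, 2, 3, 4, 5, 6}, so the formula holds at 6.

Yes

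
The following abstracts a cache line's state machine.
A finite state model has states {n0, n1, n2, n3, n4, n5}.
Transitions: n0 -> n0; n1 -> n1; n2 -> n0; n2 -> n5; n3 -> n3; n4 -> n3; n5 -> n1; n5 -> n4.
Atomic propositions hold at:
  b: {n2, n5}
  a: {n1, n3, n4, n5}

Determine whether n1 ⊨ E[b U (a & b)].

No

Sat(a & b) = {n5}
E[b U (a & b)]: least fixpoint, start Z0 = Sat((a & b)) = {n5}, add states in Sat(b) with some successor in Z. Z1 = {n2, n5}; fixed.
Sat(E[b U (a & b)]) = {n2, n5}
n1 ∉ Sat(E[b U (a & b)]) = {n2, n5}, so the formula does not hold at n1.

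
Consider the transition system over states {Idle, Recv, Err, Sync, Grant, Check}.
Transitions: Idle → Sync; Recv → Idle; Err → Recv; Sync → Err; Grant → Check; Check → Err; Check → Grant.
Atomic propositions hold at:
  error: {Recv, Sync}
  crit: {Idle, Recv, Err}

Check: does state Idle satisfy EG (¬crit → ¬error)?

No

Sat(¬crit) = {Sync, Grant, Check}
Sat(¬error) = {Idle, Err, Grant, Check}
Sat(¬crit → ¬error) = {Idle, Recv, Err, Grant, Check}
EG (¬crit → ¬error): greatest fixpoint, start Z0 = {Idle, Recv, Err, Grant, Check}, keep only states in Sat with some successor in Z. Z1 = {Recv, Err, Grant, Check}; Z2 = {Err, Grant, Check}; Z3 = {Grant, Check}; fixed.
Sat(EG (¬crit → ¬error)) = {Grant, Check}
Idle ∉ Sat(EG (¬crit → ¬error)) = {Grant, Check}, so the formula does not hold at Idle.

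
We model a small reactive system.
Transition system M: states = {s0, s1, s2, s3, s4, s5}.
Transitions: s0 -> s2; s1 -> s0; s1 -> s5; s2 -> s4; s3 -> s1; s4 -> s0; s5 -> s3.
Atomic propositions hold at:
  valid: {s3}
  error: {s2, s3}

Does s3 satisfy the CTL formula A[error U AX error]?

Sat(AX error) = {s : every successor in {s2, s3}} = {s0, s5}
A[error U AX error]: least fixpoint, start Z0 = Sat(AX error) = {s0, s5}, add states in Sat(error) with every successor in Z. Already a fixed point.
Sat(A[error U AX error]) = {s0, s5}
s3 ∉ Sat(A[error U AX error]) = {s0, s5}, so the formula does not hold at s3.

No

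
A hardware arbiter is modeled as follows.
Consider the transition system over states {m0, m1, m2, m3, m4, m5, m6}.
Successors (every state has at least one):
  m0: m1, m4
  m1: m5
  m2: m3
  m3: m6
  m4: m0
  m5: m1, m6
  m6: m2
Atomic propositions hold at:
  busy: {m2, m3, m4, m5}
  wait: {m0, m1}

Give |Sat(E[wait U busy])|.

E[wait U busy]: least fixpoint, start Z0 = Sat(busy) = {m2, m3, m4, m5}, add states in Sat(wait) with some successor in Z. Z1 = {m0, m1, m2, m3, m4, m5}; fixed.
Sat(E[wait U busy]) = {m0, m1, m2, m3, m4, m5}
|Sat(E[wait U busy])| = |{m0, m1, m2, m3, m4, m5}| = 6.

6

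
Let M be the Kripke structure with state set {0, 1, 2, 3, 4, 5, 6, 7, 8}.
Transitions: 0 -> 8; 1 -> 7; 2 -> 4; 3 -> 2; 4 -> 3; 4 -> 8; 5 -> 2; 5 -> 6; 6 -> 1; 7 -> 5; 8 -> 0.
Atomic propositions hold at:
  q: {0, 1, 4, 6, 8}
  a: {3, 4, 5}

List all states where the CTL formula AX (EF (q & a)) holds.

{1, 2, 3, 5, 6, 7}

Sat(q & a) = {4}
EF (q & a): least fixpoint, start Z0 = {4}, add states with some successor in Z. Z1 = {2, 4}; Z2 = {2, 3, 4, 5}; Z3 = {2, 3, 4, 5, 7}; Z4 = {1, 2, 3, 4, 5, 7}; Z5 = {1, 2, 3, 4, 5, 6, 7}; fixed.
Sat(EF (q & a)) = {1, 2, 3, 4, 5, 6, 7}
Sat(AX (EF (q & a))) = {s : every successor in {1, 2, 3, 4, 5, 6, 7}} = {1, 2, 3, 5, 6, 7}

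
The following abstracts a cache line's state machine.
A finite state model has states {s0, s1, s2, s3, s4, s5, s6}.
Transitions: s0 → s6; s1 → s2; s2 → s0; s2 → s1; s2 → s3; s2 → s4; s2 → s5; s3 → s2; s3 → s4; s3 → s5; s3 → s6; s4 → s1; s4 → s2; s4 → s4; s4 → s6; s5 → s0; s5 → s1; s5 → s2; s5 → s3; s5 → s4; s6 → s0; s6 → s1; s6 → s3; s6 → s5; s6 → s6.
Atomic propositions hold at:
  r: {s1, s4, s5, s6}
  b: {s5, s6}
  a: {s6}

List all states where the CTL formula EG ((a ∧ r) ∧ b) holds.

{s6}

Sat(a ∧ r) = {s6}
Sat((a ∧ r) ∧ b) = {s6}
EG ((a ∧ r) ∧ b): greatest fixpoint, start Z0 = {s6}, keep only states in Sat with some successor in Z. Already a fixed point.
Sat(EG ((a ∧ r) ∧ b)) = {s6}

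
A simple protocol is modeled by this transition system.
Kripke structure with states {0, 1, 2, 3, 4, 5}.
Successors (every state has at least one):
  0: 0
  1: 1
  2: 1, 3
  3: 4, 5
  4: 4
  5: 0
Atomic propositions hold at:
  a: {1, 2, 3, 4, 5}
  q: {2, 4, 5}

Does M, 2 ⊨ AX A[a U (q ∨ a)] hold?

Yes

Sat(q ∨ a) = {1, 2, 3, 4, 5}
A[a U (q ∨ a)]: least fixpoint, start Z0 = Sat((q ∨ a)) = {1, 2, 3, 4, 5}, add states in Sat(a) with every successor in Z. Already a fixed point.
Sat(A[a U (q ∨ a)]) = {1, 2, 3, 4, 5}
Sat(AX A[a U (q ∨ a)]) = {s : every successor in {1, 2, 3, 4, 5}} = {1, 2, 3, 4}
2 ∈ Sat(AX A[a U (q ∨ a)]) = {1, 2, 3, 4}, so the formula holds at 2.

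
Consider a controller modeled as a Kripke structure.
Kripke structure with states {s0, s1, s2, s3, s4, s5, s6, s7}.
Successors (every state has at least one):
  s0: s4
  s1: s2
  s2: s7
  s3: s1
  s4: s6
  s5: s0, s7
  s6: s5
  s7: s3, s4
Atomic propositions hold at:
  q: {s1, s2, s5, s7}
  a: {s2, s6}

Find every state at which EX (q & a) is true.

{s1}

Sat(q & a) = {s2}
Sat(EX (q & a)) = {s : some successor in {s2}} = {s1}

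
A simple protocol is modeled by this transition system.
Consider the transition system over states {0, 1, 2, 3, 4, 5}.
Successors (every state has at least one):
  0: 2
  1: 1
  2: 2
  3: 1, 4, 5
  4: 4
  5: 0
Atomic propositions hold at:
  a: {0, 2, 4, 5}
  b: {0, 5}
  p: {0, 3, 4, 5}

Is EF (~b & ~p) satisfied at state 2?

Sat(~b) = {1, 2, 3, 4}
Sat(~p) = {1, 2}
Sat(~b & ~p) = {1, 2}
EF (~b & ~p): least fixpoint, start Z0 = {1, 2}, add states with some successor in Z. Z1 = {0, 1, 2, 3}; Z2 = {0, 1, 2, 3, 5}; fixed.
Sat(EF (~b & ~p)) = {0, 1, 2, 3, 5}
2 ∈ Sat(EF (~b & ~p)) = {0, 1, 2, 3, 5}, so the formula holds at 2.

Yes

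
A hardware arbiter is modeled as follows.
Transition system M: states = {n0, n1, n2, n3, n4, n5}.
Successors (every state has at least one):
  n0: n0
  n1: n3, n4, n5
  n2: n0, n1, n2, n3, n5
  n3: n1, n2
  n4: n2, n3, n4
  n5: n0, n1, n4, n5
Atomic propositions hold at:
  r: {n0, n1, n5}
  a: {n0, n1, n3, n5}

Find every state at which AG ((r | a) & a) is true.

{n0}

Sat(r | a) = {n0, n1, n3, n5}
Sat((r | a) & a) = {n0, n1, n3, n5}
AG ((r | a) & a): greatest fixpoint, start Z0 = {n0, n1, n3, n5}, keep only states in Sat with every successor in Z. Z1 = {n0}; fixed.
Sat(AG ((r | a) & a)) = {n0}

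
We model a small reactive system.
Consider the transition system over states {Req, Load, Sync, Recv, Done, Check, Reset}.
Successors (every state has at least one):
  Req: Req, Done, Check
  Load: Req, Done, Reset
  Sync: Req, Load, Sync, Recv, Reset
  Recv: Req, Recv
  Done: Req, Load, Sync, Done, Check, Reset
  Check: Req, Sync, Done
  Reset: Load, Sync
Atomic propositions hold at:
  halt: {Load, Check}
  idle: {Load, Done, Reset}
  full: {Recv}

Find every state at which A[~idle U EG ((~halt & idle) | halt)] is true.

Sat(~idle) = {Req, Sync, Recv, Check}
Sat(~halt) = {Req, Sync, Recv, Done, Reset}
Sat(~halt & idle) = {Done, Reset}
Sat((~halt & idle) | halt) = {Load, Done, Check, Reset}
EG ((~halt & idle) | halt): greatest fixpoint, start Z0 = {Load, Done, Check, Reset}, keep only states in Sat with some successor in Z. Already a fixed point.
Sat(EG ((~halt & idle) | halt)) = {Load, Done, Check, Reset}
A[~idle U EG ((~halt & idle) | halt)]: least fixpoint, start Z0 = Sat(EG ((~halt & idle) | halt)) = {Load, Done, Check, Reset}, add states in Sat(~idle) with every successor in Z. Already a fixed point.
Sat(A[~idle U EG ((~halt & idle) | halt)]) = {Load, Done, Check, Reset}

{Load, Done, Check, Reset}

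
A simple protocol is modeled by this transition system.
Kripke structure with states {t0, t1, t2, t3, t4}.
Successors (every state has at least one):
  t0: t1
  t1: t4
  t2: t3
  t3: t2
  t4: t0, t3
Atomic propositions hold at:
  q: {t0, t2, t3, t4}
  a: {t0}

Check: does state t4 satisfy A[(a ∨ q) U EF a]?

Yes

Sat(a ∨ q) = {t0, t2, t3, t4}
EF a: least fixpoint, start Z0 = {t0}, add states with some successor in Z. Z1 = {t0, t4}; Z2 = {t0, t1, t4}; fixed.
Sat(EF a) = {t0, t1, t4}
A[(a ∨ q) U EF a]: least fixpoint, start Z0 = Sat(EF a) = {t0, t1, t4}, add states in Sat(a ∨ q) with every successor in Z. Already a fixed point.
Sat(A[(a ∨ q) U EF a]) = {t0, t1, t4}
t4 ∈ Sat(A[(a ∨ q) U EF a]) = {t0, t1, t4}, so the formula holds at t4.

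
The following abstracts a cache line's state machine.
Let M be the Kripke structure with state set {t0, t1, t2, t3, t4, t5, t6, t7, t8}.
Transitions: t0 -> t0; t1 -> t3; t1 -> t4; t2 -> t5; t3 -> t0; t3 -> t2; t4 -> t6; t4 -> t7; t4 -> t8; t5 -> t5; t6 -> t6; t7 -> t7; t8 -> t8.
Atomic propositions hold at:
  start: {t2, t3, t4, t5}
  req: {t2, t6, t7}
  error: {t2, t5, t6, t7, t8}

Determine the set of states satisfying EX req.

Sat(EX req) = {s : some successor in {t2, t6, t7}} = {t3, t4, t6, t7}

{t3, t4, t6, t7}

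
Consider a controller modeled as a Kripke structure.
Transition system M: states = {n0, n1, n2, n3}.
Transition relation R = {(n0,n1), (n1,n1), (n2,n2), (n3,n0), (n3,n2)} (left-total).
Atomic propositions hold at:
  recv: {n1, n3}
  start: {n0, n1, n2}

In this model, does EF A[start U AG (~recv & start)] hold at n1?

Sat(~recv) = {n0, n2}
Sat(~recv & start) = {n0, n2}
AG (~recv & start): greatest fixpoint, start Z0 = {n0, n2}, keep only states in Sat with every successor in Z. Z1 = {n2}; fixed.
Sat(AG (~recv & start)) = {n2}
A[start U AG (~recv & start)]: least fixpoint, start Z0 = Sat(AG (~recv & start)) = {n2}, add states in Sat(start) with every successor in Z. Already a fixed point.
Sat(A[start U AG (~recv & start)]) = {n2}
EF A[start U AG (~recv & start)]: least fixpoint, start Z0 = {n2}, add states with some successor in Z. Z1 = {n2, n3}; fixed.
Sat(EF A[start U AG (~recv & start)]) = {n2, n3}
n1 ∉ Sat(EF A[start U AG (~recv & start)]) = {n2, n3}, so the formula does not hold at n1.

No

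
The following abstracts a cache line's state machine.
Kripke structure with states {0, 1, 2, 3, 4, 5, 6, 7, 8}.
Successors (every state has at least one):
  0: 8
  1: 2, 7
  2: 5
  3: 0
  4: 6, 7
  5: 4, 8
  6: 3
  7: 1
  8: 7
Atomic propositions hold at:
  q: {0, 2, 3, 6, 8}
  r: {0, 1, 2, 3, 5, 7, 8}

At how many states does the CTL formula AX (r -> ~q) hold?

4

Sat(~q) = {1, 4, 5, 7}
Sat(r -> ~q) = {1, 4, 5, 6, 7}
Sat(AX (r -> ~q)) = {s : every successor in {1, 4, 5, 6, 7}} = {2, 4, 7, 8}
|Sat(AX (r -> ~q))| = |{2, 4, 7, 8}| = 4.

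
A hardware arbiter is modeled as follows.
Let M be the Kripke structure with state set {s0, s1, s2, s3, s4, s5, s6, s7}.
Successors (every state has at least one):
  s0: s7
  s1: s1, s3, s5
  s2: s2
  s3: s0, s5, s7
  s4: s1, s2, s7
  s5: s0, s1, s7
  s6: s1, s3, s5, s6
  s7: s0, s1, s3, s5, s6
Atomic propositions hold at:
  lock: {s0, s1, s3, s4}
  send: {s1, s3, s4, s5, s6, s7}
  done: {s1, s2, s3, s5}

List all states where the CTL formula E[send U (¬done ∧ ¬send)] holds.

{s0, s1, s3, s4, s5, s6, s7}

Sat(¬done) = {s0, s4, s6, s7}
Sat(¬send) = {s0, s2}
Sat(¬done ∧ ¬send) = {s0}
E[send U (¬done ∧ ¬send)]: least fixpoint, start Z0 = Sat((¬done ∧ ¬send)) = {s0}, add states in Sat(send) with some successor in Z. Z1 = {s0, s3, s5, s7}; Z2 = {s0, s1, s3, s4, s5, s6, s7}; fixed.
Sat(E[send U (¬done ∧ ¬send)]) = {s0, s1, s3, s4, s5, s6, s7}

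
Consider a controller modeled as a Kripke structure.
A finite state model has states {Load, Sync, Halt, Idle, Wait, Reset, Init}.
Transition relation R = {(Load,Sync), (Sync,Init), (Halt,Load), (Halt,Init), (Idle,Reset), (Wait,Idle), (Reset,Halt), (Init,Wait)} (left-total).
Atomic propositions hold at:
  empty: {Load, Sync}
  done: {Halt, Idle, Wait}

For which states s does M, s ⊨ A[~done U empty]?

Sat(~done) = {Load, Sync, Reset, Init}
A[~done U empty]: least fixpoint, start Z0 = Sat(empty) = {Load, Sync}, add states in Sat(~done) with every successor in Z. Already a fixed point.
Sat(A[~done U empty]) = {Load, Sync}

{Load, Sync}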